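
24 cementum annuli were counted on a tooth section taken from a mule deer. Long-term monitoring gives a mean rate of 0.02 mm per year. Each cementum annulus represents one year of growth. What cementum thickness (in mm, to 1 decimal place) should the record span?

0.5 mm

The record spans 24 years at 0.02 mm per year.
Length ≈ 0.02 × 24 = 0.5 mm.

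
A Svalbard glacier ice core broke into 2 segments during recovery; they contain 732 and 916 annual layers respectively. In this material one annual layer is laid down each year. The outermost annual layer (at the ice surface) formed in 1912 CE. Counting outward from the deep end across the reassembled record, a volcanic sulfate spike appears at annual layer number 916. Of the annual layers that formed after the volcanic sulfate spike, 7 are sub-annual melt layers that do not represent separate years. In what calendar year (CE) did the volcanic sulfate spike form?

1187 CE

Total annual layers = 732 + 916 = 1648.
Between annual layer 916 and the ice surface there are 1648 − 916 = 732 annual layers.
Excluding 7 false annual layers: 732 − 7 = 725.
Counting back 725 years from 1912 CE places the volcanic sulfate spike in 1912 − 725 = 1187 CE.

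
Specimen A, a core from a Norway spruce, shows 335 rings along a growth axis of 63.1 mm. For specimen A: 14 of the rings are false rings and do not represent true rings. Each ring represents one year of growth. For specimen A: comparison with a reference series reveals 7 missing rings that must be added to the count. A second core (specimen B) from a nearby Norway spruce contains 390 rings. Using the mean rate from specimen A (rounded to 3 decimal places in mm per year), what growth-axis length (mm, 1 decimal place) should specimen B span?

74.9 mm

Specimen A: correcting the raw count gives 335 − 14 + 7 = 328 true rings.
A: Extension rate ≈ 63.1 / 328 = 0.192 mm/year.
Length of B = 0.192 × 390 = 74.9 mm.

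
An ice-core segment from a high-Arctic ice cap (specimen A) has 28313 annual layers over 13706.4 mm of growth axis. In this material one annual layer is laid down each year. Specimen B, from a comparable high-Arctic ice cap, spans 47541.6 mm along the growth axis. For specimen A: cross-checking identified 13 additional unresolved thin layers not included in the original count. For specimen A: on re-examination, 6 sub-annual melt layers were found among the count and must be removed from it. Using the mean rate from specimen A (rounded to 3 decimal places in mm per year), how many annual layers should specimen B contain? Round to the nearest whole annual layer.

98226 annual layers

Specimen A: after corrections the count is 28313 − 6 + 13 = 28320 annual layers.
A: Mean rate = 13706.4 mm / 28320 years ≈ 0.484 mm/year.
For B, 47541.6 / 0.484 = 98226.45 years ≈ 98226 annual layers.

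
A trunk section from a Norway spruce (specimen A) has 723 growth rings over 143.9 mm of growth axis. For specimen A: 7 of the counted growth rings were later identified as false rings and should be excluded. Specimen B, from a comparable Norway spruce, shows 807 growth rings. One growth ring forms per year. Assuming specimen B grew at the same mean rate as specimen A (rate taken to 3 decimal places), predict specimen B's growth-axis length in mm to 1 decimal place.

162.2 mm

Specimen A: adjusted count: 723 − 7 = 716 growth rings.
A: 143.9 mm over 716 years gives 143.9 / 716 ≈ 0.201 mm/year.
For B, 0.201 mm/year × 807 years = 162.2 mm.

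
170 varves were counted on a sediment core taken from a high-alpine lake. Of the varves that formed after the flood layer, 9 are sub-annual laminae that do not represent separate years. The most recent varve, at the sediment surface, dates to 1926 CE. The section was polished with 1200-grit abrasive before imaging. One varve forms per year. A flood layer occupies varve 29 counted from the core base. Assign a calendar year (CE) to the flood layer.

The flood layer sits at varve 29 from the core base, so 170 − 29 = 141 varves formed after it.
Excluding 9 false varves: 141 − 9 = 132.
Counting back 132 years from 1926 CE places the flood layer in 1926 − 132 = 1794 CE.

1794 CE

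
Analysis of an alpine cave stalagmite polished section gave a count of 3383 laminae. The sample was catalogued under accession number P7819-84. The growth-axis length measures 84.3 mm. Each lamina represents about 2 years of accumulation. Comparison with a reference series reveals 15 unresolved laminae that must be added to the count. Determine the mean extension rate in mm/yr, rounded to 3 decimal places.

Adjusted count: 3383 + 15 = 3398 laminae.
Multiplying by 2 years per lamina: 3398 × 2 = 6796 years.
Extension rate ≈ 84.3 / 6796 = 0.012 mm/yr.

0.012 mm/yr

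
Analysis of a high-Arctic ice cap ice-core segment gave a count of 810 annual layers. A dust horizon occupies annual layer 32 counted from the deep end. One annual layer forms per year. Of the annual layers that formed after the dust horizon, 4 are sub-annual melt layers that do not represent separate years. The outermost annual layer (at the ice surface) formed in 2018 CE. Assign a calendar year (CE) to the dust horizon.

1244 CE

Between annual layer 32 and the ice surface there are 810 − 32 = 778 annual layers.
Removing the 4 false annual layers leaves 778 − 4 = 774 true annual layers beyond the dust horizon.
The annual layer at the ice surface is 2018 CE, so the dust horizon dates to 2018 − 774 = 1244 CE.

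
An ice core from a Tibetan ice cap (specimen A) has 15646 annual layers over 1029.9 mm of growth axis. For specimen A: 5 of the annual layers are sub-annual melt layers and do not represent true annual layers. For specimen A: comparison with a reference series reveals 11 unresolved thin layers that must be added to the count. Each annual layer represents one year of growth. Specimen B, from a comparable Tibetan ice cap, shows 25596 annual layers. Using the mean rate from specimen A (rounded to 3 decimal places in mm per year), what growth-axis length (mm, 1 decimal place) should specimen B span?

Specimen A: true annual layer count = 15646 − 5 + 11 = 15652.
A: Mean rate = 1029.9 mm / 15652 years ≈ 0.066 mm per year.
B's length ≈ 0.066 × 25596 = 1689.3 mm.

1689.3 mm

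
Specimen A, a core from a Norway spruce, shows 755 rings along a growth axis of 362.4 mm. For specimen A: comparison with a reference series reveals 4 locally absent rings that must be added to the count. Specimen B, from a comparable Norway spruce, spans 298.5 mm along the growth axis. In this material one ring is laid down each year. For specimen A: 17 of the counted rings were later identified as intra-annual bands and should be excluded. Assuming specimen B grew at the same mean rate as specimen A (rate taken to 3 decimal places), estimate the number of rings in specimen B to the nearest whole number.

612 rings

Specimen A: after corrections the count is 755 − 17 + 4 = 742 rings.
A: Mean rate = 362.4 mm / 742 years ≈ 0.488 mm/year.
B spans 298.5 / 0.488 = 611.68 years ≈ 612 rings.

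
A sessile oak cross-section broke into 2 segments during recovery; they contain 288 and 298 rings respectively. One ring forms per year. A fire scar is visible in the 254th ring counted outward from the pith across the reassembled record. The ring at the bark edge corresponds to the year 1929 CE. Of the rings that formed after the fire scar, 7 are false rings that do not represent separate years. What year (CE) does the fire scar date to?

1604 CE

Total rings = 288 + 298 = 586.
The fire scar sits at ring 254 from the pith, so 586 − 254 = 332 rings formed after it.
332 − 7 false = 325 true rings after the fire scar.
Counting back 325 years from 1929 CE places the fire scar in 1929 − 325 = 1604 CE.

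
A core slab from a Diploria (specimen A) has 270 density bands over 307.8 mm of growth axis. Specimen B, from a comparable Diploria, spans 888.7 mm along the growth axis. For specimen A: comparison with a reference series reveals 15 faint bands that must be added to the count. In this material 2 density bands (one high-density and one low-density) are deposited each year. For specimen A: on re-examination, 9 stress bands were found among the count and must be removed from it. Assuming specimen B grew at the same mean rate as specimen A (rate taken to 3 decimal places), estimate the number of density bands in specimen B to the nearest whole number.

Specimen A: true density band count = 270 − 9 + 15 = 276.
Specimen A: dividing by 2 density bands per year: 276 / 2 = 138 years.
A: 307.8 mm over 138 years gives 307.8 / 138 ≈ 2.230 mm per year.
B spans 888.7 / 2.230 = 398.52 years; at 2 density bands per year that is 398.52 × 2 ≈ 797 density bands.

797 density bands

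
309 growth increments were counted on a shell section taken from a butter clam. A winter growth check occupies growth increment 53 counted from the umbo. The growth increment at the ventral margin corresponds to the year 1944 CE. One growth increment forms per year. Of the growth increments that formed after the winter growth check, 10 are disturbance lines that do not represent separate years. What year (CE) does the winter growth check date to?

309 − 53 = 256 growth increments lie beyond the winter growth check toward the ventral margin.
Excluding 10 false growth increments: 256 − 10 = 246.
Counting back 246 years from 1944 CE places the winter growth check in 1944 − 246 = 1698 CE.

1698 CE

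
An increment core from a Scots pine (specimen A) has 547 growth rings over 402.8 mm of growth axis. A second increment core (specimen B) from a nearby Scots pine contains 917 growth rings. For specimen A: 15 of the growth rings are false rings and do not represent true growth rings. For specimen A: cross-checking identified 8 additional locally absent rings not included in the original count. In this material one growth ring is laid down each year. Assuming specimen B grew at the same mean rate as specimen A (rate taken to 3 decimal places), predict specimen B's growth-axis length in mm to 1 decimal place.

Specimen A: adjusted count: 547 − 15 + 8 = 540 growth rings.
A: 402.8 mm over 540 years gives 402.8 / 540 ≈ 0.746 mm/year.
Length of B = 0.746 × 917 = 684.1 mm.

684.1 mm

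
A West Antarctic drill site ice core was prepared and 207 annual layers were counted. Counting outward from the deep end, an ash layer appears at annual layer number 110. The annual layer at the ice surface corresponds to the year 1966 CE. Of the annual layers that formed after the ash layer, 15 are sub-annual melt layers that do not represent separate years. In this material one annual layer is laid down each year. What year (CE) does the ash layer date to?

The ash layer sits at annual layer 110 from the deep end, so 207 − 110 = 97 annual layers formed after it.
Excluding 15 false annual layers: 97 − 15 = 82.
1966 − 82 = 1884 CE.

1884 CE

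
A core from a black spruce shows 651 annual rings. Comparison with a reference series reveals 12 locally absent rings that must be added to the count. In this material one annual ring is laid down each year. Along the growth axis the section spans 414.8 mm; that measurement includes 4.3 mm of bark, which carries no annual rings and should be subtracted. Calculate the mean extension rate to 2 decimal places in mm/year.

0.62 mm/year

Adjusted count: 651 + 12 = 663 annual rings.
The growth record spans 414.8 − 4.3 = 410.5 mm.
Extension rate ≈ 410.5 / 663 = 0.62 mm/year.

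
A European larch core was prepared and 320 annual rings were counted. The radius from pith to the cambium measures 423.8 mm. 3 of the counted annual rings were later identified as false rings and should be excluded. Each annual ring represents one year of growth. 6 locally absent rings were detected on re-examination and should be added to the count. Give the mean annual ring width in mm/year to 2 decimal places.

1.31 mm/year

Adjusted count: 320 − 3 + 6 = 323 annual rings.
Extension rate ≈ 423.8 / 323 = 1.31 mm/year.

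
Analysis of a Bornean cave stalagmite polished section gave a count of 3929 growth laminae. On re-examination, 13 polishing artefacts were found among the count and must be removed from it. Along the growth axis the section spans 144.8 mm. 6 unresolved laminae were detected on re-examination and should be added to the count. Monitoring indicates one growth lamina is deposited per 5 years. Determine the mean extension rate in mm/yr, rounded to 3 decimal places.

Correcting the raw count gives 3929 − 13 + 6 = 3922 true growth laminae.
Multiplying by 5 years per growth lamina: 3922 × 5 = 19610 years.
Extension rate ≈ 144.8 / 19610 = 0.007 mm/yr.

0.007 mm/yr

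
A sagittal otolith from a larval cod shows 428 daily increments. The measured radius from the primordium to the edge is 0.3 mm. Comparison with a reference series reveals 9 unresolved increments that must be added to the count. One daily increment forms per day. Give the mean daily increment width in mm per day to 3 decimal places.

After corrections the count is 428 + 9 = 437 daily increments.
Extension rate ≈ 0.3 / 437 = 0.001 mm per day.

0.001 mm per day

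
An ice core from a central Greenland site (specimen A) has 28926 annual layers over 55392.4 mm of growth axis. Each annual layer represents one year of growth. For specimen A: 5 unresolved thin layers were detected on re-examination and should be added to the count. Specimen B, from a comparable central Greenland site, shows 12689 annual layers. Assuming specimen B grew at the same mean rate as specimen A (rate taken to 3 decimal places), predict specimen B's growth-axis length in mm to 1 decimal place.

Specimen A: after corrections the count is 28926 + 5 = 28931 annual layers.
A: Extension rate ≈ 55392.4 / 28931 = 1.915 mm/year.
B's length ≈ 1.915 × 12689 = 24299.4 mm.

24299.4 mm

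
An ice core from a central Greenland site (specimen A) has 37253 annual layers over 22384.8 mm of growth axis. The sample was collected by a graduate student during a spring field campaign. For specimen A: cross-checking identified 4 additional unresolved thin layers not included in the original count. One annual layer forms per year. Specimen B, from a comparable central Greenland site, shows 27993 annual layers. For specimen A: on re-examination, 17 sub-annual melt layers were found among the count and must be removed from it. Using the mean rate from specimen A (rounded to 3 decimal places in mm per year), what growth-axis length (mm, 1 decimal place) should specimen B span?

16823.8 mm

Specimen A: true annual layer count = 37253 − 17 + 4 = 37240.
A: Mean rate = 22384.8 mm / 37240 years ≈ 0.601 mm/year.
For B, 0.601 mm/year × 27993 years = 16823.8 mm.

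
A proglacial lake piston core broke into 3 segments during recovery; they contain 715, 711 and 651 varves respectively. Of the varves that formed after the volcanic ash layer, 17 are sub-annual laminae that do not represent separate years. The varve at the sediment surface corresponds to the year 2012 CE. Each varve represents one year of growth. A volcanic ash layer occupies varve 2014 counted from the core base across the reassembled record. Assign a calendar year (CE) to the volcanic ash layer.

1966 CE

Total varves = 715 + 711 + 651 = 2077.
Between varve 2014 and the sediment surface there are 2077 − 2014 = 63 varves.
Excluding 17 false varves: 63 − 17 = 46.
The varve at the sediment surface is 2012 CE, so the volcanic ash layer dates to 2012 − 46 = 1966 CE.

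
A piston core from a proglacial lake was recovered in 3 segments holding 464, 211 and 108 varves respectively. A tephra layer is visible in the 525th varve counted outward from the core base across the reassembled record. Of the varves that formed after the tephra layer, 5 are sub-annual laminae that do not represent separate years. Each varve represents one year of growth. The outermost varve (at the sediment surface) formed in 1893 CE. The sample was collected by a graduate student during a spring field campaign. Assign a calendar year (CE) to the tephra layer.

1640 CE

Total varves = 464 + 211 + 108 = 783.
783 − 525 = 258 varves lie beyond the tephra layer toward the sediment surface.
Removing the 5 false varves leaves 258 − 5 = 253 true varves beyond the tephra layer.
Counting back 253 years from 1893 CE places the tephra layer in 1893 − 253 = 1640 CE.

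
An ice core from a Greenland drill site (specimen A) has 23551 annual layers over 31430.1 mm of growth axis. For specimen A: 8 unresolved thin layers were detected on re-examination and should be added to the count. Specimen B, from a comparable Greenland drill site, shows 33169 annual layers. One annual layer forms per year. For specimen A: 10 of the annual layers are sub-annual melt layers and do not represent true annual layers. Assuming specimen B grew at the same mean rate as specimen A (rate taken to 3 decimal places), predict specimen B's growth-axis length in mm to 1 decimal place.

44280.6 mm

Specimen A: after corrections the count is 23551 − 10 + 8 = 23549 annual layers.
A: 31430.1 mm over 23549 years gives 31430.1 / 23549 ≈ 1.335 mm/year.
For B, 1.335 mm/year × 33169 years = 44280.6 mm.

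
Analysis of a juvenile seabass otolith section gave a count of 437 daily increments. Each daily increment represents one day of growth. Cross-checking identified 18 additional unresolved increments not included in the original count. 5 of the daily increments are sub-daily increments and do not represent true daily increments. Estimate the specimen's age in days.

450 days

Adjusted count: 437 − 5 + 18 = 450 daily increments.
At one daily increment per day, that is 450 days.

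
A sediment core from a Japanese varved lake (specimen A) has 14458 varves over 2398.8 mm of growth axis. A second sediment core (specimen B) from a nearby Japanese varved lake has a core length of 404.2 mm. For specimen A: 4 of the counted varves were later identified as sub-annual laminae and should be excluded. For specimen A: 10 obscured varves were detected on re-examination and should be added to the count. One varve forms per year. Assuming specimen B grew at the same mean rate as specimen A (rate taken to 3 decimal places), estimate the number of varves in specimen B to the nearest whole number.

2435 varves

Specimen A: correcting the raw count gives 14458 − 4 + 10 = 14464 true varves.
A: Extension rate ≈ 2398.8 / 14464 = 0.166 mm/year.
B spans 404.2 / 0.166 = 2434.94 years ≈ 2435 varves.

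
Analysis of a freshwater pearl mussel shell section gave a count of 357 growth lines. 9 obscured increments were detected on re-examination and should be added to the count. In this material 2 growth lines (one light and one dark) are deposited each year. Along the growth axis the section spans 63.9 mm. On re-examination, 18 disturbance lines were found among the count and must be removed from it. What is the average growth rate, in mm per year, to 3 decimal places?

After corrections the count is 357 − 18 + 9 = 348 growth lines.
With 2 growth lines per year, 348 / 2 = 174 years.
Mean rate = 63.9 mm / 174 years ≈ 0.367 mm per year.

0.367 mm per year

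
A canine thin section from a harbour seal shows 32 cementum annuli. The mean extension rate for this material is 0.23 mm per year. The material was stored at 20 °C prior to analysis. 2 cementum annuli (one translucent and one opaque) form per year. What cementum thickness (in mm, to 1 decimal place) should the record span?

3.7 mm

Dividing by 2 cementum annuli per year: 32 / 2 = 16 years.
Predicted length = 0.23 mm/year × 16 years = 3.7 mm.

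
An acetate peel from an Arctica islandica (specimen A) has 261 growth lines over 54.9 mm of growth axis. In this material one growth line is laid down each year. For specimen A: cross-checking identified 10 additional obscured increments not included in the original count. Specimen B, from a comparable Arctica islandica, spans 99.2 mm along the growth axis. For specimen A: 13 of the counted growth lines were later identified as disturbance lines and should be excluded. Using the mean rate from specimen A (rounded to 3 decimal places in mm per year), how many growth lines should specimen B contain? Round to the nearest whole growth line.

466 growth lines

Specimen A: true growth line count = 261 − 13 + 10 = 258.
A: Mean rate = 54.9 mm / 258 years ≈ 0.213 mm per year.
Specimen B: 99.2 mm / 0.213 mm per year = 465.73 years ≈ 466 growth lines.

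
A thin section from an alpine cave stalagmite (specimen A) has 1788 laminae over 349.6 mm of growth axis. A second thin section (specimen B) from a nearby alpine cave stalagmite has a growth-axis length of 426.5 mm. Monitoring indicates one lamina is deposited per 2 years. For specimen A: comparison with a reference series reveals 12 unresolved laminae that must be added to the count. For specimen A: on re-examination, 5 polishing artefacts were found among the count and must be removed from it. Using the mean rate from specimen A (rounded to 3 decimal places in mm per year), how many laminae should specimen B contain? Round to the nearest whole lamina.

2198 laminae

Specimen A: adjusted count: 1788 − 5 + 12 = 1795 laminae.
Specimen A: at 2 years per lamina, 1795 × 2 = 3590 years.
A: Mean rate = 349.6 mm / 3590 years ≈ 0.097 mm/yr.
Specimen B: 426.5 mm / 0.097 mm per year = 4396.91 years; at 2 years per lamina that is 4396.91 / 2 ≈ 2198 laminae.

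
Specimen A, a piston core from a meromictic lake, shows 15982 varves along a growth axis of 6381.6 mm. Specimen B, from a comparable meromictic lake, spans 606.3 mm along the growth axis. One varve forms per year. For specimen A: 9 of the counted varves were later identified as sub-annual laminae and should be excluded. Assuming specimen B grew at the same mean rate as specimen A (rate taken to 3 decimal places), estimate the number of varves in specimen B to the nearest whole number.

Specimen A: adjusted count: 15982 − 9 = 15973 varves.
A: 6381.6 mm over 15973 years gives 6381.6 / 15973 ≈ 0.400 mm/year.
B spans 606.3 / 0.400 = 1515.75 years ≈ 1516 varves.

1516 varves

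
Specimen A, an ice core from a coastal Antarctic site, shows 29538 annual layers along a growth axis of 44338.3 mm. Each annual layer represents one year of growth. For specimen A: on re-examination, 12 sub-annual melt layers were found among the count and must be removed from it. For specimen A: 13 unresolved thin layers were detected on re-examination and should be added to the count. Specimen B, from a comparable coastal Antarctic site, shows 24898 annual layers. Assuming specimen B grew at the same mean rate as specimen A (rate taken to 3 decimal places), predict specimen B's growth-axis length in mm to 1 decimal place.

Specimen A: adjusted count: 29538 − 12 + 13 = 29539 annual layers.
A: Mean rate = 44338.3 mm / 29539 years ≈ 1.501 mm/yr.
For B, 1.501 mm/year × 24898 years = 37371.9 mm.

37371.9 mm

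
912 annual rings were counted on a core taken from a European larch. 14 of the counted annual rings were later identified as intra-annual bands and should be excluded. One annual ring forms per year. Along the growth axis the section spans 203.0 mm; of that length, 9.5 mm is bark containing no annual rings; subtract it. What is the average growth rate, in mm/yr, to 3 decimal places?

0.215 mm/yr

Correcting the raw count gives 912 − 14 = 898 true annual rings.
The growth record spans 203.0 − 9.5 = 193.5 mm.
Mean rate = 193.5 mm / 898 years ≈ 0.215 mm/yr.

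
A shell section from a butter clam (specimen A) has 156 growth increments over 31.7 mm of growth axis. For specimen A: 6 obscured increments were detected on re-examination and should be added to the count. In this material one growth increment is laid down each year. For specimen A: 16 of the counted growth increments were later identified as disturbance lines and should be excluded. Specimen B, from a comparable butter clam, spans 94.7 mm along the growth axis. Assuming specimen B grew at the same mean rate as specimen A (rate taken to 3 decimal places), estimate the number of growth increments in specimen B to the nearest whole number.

436 growth increments

Specimen A: correcting the raw count gives 156 − 16 + 6 = 146 true growth increments.
A: 31.7 mm over 146 years gives 31.7 / 146 ≈ 0.217 mm/year.
B spans 94.7 / 0.217 = 436.41 years ≈ 436 growth increments.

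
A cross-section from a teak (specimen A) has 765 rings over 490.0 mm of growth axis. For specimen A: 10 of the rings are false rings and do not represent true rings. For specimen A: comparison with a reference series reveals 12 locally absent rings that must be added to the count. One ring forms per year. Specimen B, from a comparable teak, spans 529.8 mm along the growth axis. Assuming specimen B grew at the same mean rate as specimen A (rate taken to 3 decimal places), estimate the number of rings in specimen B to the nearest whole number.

829 rings

Specimen A: correcting the raw count gives 765 − 10 + 12 = 767 true rings.
A: Mean rate = 490.0 mm / 767 years ≈ 0.639 mm per year.
Specimen B: 529.8 mm / 0.639 mm per year = 829.11 years ≈ 829 rings.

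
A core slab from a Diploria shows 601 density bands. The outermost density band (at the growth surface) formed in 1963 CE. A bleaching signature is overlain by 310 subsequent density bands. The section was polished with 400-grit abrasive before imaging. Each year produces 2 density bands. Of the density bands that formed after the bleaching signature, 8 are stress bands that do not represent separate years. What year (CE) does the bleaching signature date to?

310 density bands post-date the bleaching signature.
Removing the 8 false density bands leaves 310 − 8 = 302 true density bands beyond the bleaching signature.
Dividing by 2 density bands per year: 302 / 2 = 151 years.
The density band at the growth surface is 1963 CE, so the bleaching signature dates to 1963 − 151 = 1812 CE.

1812 CE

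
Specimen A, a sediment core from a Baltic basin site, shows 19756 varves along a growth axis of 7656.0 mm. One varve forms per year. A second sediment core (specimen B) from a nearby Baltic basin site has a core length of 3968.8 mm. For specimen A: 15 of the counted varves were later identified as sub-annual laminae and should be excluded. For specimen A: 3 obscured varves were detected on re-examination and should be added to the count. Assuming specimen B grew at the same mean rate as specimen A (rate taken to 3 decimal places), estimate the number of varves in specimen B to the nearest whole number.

Specimen A: after corrections the count is 19756 − 15 + 3 = 19744 varves.
A: Mean rate = 7656.0 mm / 19744 years ≈ 0.388 mm/year.
For B, 3968.8 / 0.388 = 10228.87 years ≈ 10229 varves.

10229 varves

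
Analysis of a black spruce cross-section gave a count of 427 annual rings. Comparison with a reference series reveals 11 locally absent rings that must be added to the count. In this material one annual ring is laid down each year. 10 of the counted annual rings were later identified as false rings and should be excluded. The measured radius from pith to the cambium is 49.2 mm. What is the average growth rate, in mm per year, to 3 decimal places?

0.115 mm per year

Adjusted count: 427 − 10 + 11 = 428 annual rings.
Extension rate ≈ 49.2 / 428 = 0.115 mm per year.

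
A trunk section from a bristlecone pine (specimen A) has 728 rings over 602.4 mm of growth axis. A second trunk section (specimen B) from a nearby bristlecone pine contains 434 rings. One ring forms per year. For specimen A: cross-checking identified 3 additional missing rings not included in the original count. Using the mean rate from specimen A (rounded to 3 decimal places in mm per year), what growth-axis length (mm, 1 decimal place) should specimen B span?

357.6 mm

Specimen A: true ring count = 728 + 3 = 731.
A: Extension rate ≈ 602.4 / 731 = 0.824 mm per year.
B's length ≈ 0.824 × 434 = 357.6 mm.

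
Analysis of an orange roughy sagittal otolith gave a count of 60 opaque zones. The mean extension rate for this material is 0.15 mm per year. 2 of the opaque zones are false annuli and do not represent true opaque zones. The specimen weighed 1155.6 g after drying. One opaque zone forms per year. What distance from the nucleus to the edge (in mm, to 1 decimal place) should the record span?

8.7 mm

After corrections the count is 60 − 2 = 58 opaque zones.
Predicted length = 0.15 mm/year × 58 years = 8.7 mm.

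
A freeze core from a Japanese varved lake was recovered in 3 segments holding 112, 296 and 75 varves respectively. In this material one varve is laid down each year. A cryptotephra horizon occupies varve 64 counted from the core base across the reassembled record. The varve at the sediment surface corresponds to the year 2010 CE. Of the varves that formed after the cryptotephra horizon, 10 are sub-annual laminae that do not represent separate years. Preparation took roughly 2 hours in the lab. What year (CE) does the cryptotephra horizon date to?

1601 CE

Total varves = 112 + 296 + 75 = 483.
483 − 64 = 419 varves lie beyond the cryptotephra horizon toward the sediment surface.
Removing the 10 false varves leaves 419 − 10 = 409 true varves beyond the cryptotephra horizon.
Counting back 409 years from 2010 CE places the cryptotephra horizon in 2010 − 409 = 1601 CE.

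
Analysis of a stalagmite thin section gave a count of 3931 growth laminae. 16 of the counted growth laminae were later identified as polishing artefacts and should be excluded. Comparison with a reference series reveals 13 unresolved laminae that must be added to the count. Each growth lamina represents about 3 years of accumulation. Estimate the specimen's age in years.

11784 yr

After corrections the count is 3931 − 16 + 13 = 3928 growth laminae.
Multiplying by 3 years per growth lamina: 3928 × 3 = 11784 years.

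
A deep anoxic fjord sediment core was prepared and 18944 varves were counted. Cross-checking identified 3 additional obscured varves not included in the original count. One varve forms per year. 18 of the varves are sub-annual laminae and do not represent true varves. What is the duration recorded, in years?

After corrections the count is 18944 − 18 + 3 = 18929 varves.
With a one-to-one varve periodicity this is 18929 years.

18929 years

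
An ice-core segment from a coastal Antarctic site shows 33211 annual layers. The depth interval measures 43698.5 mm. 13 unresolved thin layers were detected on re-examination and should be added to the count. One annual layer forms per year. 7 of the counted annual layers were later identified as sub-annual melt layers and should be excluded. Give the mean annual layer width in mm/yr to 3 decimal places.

Adjusted count: 33211 − 7 + 13 = 33217 annual layers.
Extension rate ≈ 43698.5 / 33217 = 1.316 mm/yr.

1.316 mm/yr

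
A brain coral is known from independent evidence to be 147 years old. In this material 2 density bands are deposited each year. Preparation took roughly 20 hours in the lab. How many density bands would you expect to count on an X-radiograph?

294 density bands

With 2 density bands per year, 147 years would produce 147 × 2 = 294 density bands.
So 294 density bands should be present.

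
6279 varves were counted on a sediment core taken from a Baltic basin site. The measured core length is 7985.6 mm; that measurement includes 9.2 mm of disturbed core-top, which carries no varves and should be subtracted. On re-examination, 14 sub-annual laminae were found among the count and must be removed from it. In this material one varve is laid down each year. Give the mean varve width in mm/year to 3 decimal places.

Adjusted count: 6279 − 14 = 6265 varves.
The growth record spans 7985.6 − 9.2 = 7976.4 mm.
Mean rate = 7976.4 mm / 6265 years ≈ 1.273 mm/year.

1.273 mm/year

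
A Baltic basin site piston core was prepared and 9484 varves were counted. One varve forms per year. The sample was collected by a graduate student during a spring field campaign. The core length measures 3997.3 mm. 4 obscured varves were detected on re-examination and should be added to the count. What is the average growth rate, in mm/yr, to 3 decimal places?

After corrections the count is 9484 + 4 = 9488 varves.
3997.3 mm over 9488 years gives 3997.3 / 9488 ≈ 0.421 mm/yr.

0.421 mm/yr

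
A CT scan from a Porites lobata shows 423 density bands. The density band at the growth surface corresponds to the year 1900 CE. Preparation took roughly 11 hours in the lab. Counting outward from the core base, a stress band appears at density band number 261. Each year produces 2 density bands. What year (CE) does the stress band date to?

423 − 261 = 162 density bands lie beyond the stress band toward the growth surface.
Dividing by 2 density bands per year: 162 / 2 = 81 years.
Counting back 81 years from 1900 CE places the stress band in 1900 − 81 = 1819 CE.

1819 CE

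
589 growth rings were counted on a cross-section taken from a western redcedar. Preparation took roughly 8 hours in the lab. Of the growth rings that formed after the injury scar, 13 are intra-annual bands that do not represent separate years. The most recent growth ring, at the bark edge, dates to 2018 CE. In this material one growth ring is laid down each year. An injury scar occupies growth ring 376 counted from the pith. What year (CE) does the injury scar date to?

1818 CE

589 − 376 = 213 growth rings lie beyond the injury scar toward the bark edge.
Excluding 13 false growth rings: 213 − 13 = 200.
2018 − 200 = 1818 CE.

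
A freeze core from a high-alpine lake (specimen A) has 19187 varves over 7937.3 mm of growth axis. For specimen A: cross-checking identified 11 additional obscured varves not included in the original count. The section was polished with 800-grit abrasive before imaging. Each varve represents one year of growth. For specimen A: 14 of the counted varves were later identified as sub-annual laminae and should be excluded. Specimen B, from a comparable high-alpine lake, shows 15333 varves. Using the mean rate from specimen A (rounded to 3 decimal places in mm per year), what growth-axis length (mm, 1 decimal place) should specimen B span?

6347.9 mm

Specimen A: correcting the raw count gives 19187 − 14 + 11 = 19184 true varves.
A: Extension rate ≈ 7937.3 / 19184 = 0.414 mm/year.
For B, 0.414 mm/year × 15333 years = 6347.9 mm.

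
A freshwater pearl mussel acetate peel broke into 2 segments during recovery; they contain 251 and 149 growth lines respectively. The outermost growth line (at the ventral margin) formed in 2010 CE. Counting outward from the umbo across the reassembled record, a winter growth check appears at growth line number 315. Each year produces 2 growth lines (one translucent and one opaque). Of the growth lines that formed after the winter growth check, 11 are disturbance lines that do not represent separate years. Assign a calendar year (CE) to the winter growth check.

1973 CE

Total growth lines = 251 + 149 = 400.
The winter growth check sits at growth line 315 from the umbo, so 400 − 315 = 85 growth lines formed after it.
Removing the 11 false growth lines leaves 85 − 11 = 74 true growth lines beyond the winter growth check.
74 growth lines at 2 per year is 74 / 2 = 37 years.
2010 − 37 = 1973 CE.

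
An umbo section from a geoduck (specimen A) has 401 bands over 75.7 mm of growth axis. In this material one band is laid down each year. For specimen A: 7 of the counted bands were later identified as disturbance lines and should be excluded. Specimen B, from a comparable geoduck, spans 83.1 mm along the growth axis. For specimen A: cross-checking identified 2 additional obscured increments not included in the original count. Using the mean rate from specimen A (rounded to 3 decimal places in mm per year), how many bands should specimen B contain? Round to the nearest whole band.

Specimen A: correcting the raw count gives 401 − 7 + 2 = 396 true bands.
A: 75.7 mm over 396 years gives 75.7 / 396 ≈ 0.191 mm/yr.
Specimen B: 83.1 mm / 0.191 mm per year = 435.08 years ≈ 435 bands.

435 bands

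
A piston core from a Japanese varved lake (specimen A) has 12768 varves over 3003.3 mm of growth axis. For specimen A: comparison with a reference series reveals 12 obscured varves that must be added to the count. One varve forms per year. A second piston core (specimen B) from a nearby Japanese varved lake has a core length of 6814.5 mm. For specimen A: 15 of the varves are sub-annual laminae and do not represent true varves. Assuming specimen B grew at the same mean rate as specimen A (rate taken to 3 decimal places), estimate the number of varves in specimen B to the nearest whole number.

28998 varves

Specimen A: after corrections the count is 12768 − 15 + 12 = 12765 varves.
A: Extension rate ≈ 3003.3 / 12765 = 0.235 mm/yr.
B spans 6814.5 / 0.235 = 28997.87 years ≈ 28998 varves.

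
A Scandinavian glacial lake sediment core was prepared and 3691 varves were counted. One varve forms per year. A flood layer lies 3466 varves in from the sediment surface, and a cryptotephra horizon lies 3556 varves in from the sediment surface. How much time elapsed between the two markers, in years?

90 years

The two markers are separated by 3556 − 3466 = 90 varves.
At one varve per year, 90 years elapsed between them.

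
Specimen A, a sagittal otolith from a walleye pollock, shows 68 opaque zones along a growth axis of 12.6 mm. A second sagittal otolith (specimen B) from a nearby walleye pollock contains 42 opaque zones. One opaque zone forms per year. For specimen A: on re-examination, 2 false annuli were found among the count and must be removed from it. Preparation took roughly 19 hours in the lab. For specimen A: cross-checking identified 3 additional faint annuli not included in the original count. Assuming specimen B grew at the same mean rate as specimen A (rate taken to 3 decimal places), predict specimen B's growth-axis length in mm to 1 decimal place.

Specimen A: after corrections the count is 68 − 2 + 3 = 69 opaque zones.
A: Extension rate ≈ 12.6 / 69 = 0.183 mm per year.
Length of B = 0.183 × 42 = 7.7 mm.

7.7 mm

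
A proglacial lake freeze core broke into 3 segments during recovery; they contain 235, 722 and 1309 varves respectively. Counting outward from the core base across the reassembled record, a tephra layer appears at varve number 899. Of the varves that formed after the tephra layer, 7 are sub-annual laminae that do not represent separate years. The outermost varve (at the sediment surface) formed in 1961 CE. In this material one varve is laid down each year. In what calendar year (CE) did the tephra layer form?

601 CE

Total varves = 235 + 722 + 1309 = 2266.
Between varve 899 and the sediment surface there are 2266 − 899 = 1367 varves.
1367 − 7 false = 1360 true varves after the tephra layer.
1961 − 1360 = 601 CE.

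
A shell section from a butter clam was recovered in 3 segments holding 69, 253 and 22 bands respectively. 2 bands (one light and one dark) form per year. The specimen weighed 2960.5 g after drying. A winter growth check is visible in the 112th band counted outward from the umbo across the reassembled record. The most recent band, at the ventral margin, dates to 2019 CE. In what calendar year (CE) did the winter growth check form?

Total bands = 69 + 253 + 22 = 344.
344 − 112 = 232 bands lie beyond the winter growth check toward the ventral margin.
Dividing by 2 bands per year: 232 / 2 = 116 years.
Counting back 116 years from 2019 CE places the winter growth check in 2019 − 116 = 1903 CE.

1903 CE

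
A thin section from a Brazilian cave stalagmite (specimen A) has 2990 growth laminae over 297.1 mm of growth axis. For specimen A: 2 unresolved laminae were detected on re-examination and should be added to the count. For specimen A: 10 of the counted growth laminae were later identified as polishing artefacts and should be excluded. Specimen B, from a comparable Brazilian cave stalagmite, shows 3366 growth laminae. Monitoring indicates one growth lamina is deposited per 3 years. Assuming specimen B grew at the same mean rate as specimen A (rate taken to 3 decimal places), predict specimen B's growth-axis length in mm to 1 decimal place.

333.2 mm

Specimen A: adjusted count: 2990 − 10 + 2 = 2982 growth laminae.
Specimen A: multiplying by 3 years per growth lamina: 2982 × 3 = 8946 years.
A: Mean rate = 297.1 mm / 8946 years ≈ 0.033 mm/yr.
Specimen B: 3366 growth laminae at 3 years each span 3366 × 3 = 10098 years. B's length ≈ 0.033 × 10098 = 333.2 mm.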